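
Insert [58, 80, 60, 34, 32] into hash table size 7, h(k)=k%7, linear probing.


Insert 58: h=2 -> slot 2
Insert 80: h=3 -> slot 3
Insert 60: h=4 -> slot 4
Insert 34: h=6 -> slot 6
Insert 32: h=4, 1 probes -> slot 5

Table: [None, None, 58, 80, 60, 32, 34]


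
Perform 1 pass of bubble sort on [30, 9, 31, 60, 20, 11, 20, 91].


Initial: [30, 9, 31, 60, 20, 11, 20, 91]
Pass 1: [9, 30, 31, 20, 11, 20, 60, 91] (4 swaps)

After 1 pass: [9, 30, 31, 20, 11, 20, 60, 91]


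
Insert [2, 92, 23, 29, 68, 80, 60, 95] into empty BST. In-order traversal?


Insert 2: root
Insert 92: R from 2
Insert 23: R from 2 -> L from 92
Insert 29: R from 2 -> L from 92 -> R from 23
Insert 68: R from 2 -> L from 92 -> R from 23 -> R from 29
Insert 80: R from 2 -> L from 92 -> R from 23 -> R from 29 -> R from 68
Insert 60: R from 2 -> L from 92 -> R from 23 -> R from 29 -> L from 68
Insert 95: R from 2 -> R from 92

In-order: [2, 23, 29, 60, 68, 80, 92, 95]


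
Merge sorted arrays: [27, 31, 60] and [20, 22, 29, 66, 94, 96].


Take 20 from B
Take 22 from B
Take 27 from A
Take 29 from B
Take 31 from A
Take 60 from A

Merged: [20, 22, 27, 29, 31, 60, 66, 94, 96]


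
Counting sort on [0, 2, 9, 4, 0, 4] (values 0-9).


Input: [0, 2, 9, 4, 0, 4]
Counts: [2, 0, 1, 0, 2, 0, 0, 0, 0, 1]

Sorted: [0, 0, 2, 4, 4, 9]


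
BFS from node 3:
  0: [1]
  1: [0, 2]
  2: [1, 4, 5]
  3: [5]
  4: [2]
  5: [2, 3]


Visit 3, enqueue [5]
Visit 5, enqueue [2]
Visit 2, enqueue [1, 4]
Visit 1, enqueue [0]
Visit 4, enqueue []
Visit 0, enqueue []

BFS order: [3, 5, 2, 1, 4, 0]


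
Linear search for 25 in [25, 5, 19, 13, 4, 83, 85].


i=0: 25==25 found!

Found at 0, 1 comps


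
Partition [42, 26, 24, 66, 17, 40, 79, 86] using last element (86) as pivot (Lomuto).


Pivot: 86
  42 <= 86: advance i (no swap)
  26 <= 86: advance i (no swap)
  24 <= 86: advance i (no swap)
  66 <= 86: advance i (no swap)
  17 <= 86: advance i (no swap)
  40 <= 86: advance i (no swap)
  79 <= 86: advance i (no swap)
Place pivot at 7: [42, 26, 24, 66, 17, 40, 79, 86]

Partitioned: [42, 26, 24, 66, 17, 40, 79, 86]


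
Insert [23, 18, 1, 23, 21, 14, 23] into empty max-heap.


Insert 23: [23]
Insert 18: [23, 18]
Insert 1: [23, 18, 1]
Insert 23: [23, 23, 1, 18]
Insert 21: [23, 23, 1, 18, 21]
Insert 14: [23, 23, 14, 18, 21, 1]
Insert 23: [23, 23, 23, 18, 21, 1, 14]

Final heap: [23, 23, 23, 18, 21, 1, 14]


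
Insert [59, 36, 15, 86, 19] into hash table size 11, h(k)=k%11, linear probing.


Insert 59: h=4 -> slot 4
Insert 36: h=3 -> slot 3
Insert 15: h=4, 1 probes -> slot 5
Insert 86: h=9 -> slot 9
Insert 19: h=8 -> slot 8

Table: [None, None, None, 36, 59, 15, None, None, 19, 86, None]


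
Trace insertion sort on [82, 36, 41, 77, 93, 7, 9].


Initial: [82, 36, 41, 77, 93, 7, 9]
Insert 36: [36, 82, 41, 77, 93, 7, 9]
Insert 41: [36, 41, 82, 77, 93, 7, 9]
Insert 77: [36, 41, 77, 82, 93, 7, 9]
Insert 93: [36, 41, 77, 82, 93, 7, 9]
Insert 7: [7, 36, 41, 77, 82, 93, 9]
Insert 9: [7, 9, 36, 41, 77, 82, 93]

Sorted: [7, 9, 36, 41, 77, 82, 93]


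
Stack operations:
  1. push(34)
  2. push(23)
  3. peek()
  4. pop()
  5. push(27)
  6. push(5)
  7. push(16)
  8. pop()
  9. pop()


push(34) -> [34]
push(23) -> [34, 23]
peek()->23
pop()->23, [34]
push(27) -> [34, 27]
push(5) -> [34, 27, 5]
push(16) -> [34, 27, 5, 16]
pop()->16, [34, 27, 5]
pop()->5, [34, 27]

Final stack: [34, 27]


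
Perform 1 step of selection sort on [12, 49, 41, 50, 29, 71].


Initial: [12, 49, 41, 50, 29, 71]
Step 1: min=12 at 0
  Swap: [12, 49, 41, 50, 29, 71]

After 1 step: [12, 49, 41, 50, 29, 71]


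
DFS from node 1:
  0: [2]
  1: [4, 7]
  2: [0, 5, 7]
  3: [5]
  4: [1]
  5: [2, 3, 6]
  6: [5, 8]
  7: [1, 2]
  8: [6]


Visit 1, push [7, 4]
Visit 4, push []
Visit 7, push [2]
Visit 2, push [5, 0]
Visit 0, push []
Visit 5, push [6, 3]
Visit 3, push []
Visit 6, push [8]
Visit 8, push []

DFS order: [1, 4, 7, 2, 0, 5, 3, 6, 8]


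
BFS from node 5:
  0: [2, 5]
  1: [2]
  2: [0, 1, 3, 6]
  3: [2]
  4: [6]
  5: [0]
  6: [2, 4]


Visit 5, enqueue [0]
Visit 0, enqueue [2]
Visit 2, enqueue [1, 3, 6]
Visit 1, enqueue []
Visit 3, enqueue []
Visit 6, enqueue [4]
Visit 4, enqueue []

BFS order: [5, 0, 2, 1, 3, 6, 4]


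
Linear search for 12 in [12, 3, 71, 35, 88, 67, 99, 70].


i=0: 12==12 found!

Found at 0, 1 comps


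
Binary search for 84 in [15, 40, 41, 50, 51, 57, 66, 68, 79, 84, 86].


Step 1: lo=0, hi=10, mid=5, val=57
Step 2: lo=6, hi=10, mid=8, val=79
Step 3: lo=9, hi=10, mid=9, val=84

Found at index 9


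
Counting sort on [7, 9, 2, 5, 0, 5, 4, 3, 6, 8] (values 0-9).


Input: [7, 9, 2, 5, 0, 5, 4, 3, 6, 8]
Counts: [1, 0, 1, 1, 1, 2, 1, 1, 1, 1]

Sorted: [0, 2, 3, 4, 5, 5, 6, 7, 8, 9]


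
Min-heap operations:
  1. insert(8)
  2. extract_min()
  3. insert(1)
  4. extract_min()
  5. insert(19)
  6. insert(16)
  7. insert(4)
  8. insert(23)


insert(8) -> [8]
extract_min()->8, []
insert(1) -> [1]
extract_min()->1, []
insert(19) -> [19]
insert(16) -> [16, 19]
insert(4) -> [4, 19, 16]
insert(23) -> [4, 19, 16, 23]

Final heap: [4, 19, 16, 23]


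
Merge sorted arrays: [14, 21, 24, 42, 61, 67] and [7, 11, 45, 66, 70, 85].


Take 7 from B
Take 11 from B
Take 14 from A
Take 21 from A
Take 24 from A
Take 42 from A
Take 45 from B
Take 61 from A
Take 66 from B
Take 67 from A

Merged: [7, 11, 14, 21, 24, 42, 45, 61, 66, 67, 70, 85]


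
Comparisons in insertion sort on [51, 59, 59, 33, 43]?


Algorithm: insertion sort
Input: [51, 59, 59, 33, 43]
Sorted: [33, 43, 51, 59, 59]

9


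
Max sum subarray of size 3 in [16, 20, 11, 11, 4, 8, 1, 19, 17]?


[0:3]: 47
[1:4]: 42
[2:5]: 26
[3:6]: 23
[4:7]: 13
[5:8]: 28
[6:9]: 37

Max: 47 at [0:3]


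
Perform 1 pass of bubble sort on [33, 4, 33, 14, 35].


Initial: [33, 4, 33, 14, 35]
Pass 1: [4, 33, 14, 33, 35] (2 swaps)

After 1 pass: [4, 33, 14, 33, 35]


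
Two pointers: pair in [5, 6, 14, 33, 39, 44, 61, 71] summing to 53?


lo=0(5)+hi=7(71)=76
lo=0(5)+hi=6(61)=66
lo=0(5)+hi=5(44)=49
lo=1(6)+hi=5(44)=50
lo=2(14)+hi=5(44)=58
lo=2(14)+hi=4(39)=53

Yes: 14+39=53


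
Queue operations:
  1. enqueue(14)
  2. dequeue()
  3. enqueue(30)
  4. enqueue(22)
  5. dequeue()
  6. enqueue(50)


enqueue(14) -> [14]
dequeue()->14, []
enqueue(30) -> [30]
enqueue(22) -> [30, 22]
dequeue()->30, [22]
enqueue(50) -> [22, 50]

Final queue: [22, 50]


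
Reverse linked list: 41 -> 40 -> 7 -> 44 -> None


Step 1: curr=41, set curr.next=prev(None) | reversed so far: 41
Step 2: curr=40, set curr.next=prev(41) | reversed so far: 40 -> 41
Step 3: curr=7, set curr.next=prev(40) | reversed so far: 7 -> 40 -> 41
Step 4: curr=44, set curr.next=prev(7) | reversed so far: 44 -> 7 -> 40 -> 41

44 -> 7 -> 40 -> 41 -> None


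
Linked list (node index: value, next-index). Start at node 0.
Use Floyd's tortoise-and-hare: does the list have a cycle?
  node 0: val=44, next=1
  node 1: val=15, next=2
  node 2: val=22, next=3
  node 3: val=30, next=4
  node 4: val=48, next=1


Floyd's tortoise (slow, +1) and hare (fast, +2):
  init: slow=0, fast=0
  step 1: slow=1, fast=2
  step 2: slow=2, fast=4
  step 3: slow=3, fast=2
  step 4: slow=4, fast=4
  slow == fast at node 4: cycle detected

Cycle: yes


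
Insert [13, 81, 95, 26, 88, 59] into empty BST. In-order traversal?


Insert 13: root
Insert 81: R from 13
Insert 95: R from 13 -> R from 81
Insert 26: R from 13 -> L from 81
Insert 88: R from 13 -> R from 81 -> L from 95
Insert 59: R from 13 -> L from 81 -> R from 26

In-order: [13, 26, 59, 81, 88, 95]


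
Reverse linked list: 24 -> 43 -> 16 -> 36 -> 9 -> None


Step 1: curr=24, set curr.next=prev(None) | reversed so far: 24
Step 2: curr=43, set curr.next=prev(24) | reversed so far: 43 -> 24
Step 3: curr=16, set curr.next=prev(43) | reversed so far: 16 -> 43 -> 24
Step 4: curr=36, set curr.next=prev(16) | reversed so far: 36 -> 16 -> 43 -> 24
Step 5: curr=9, set curr.next=prev(36) | reversed so far: 9 -> 36 -> 16 -> 43 -> 24

9 -> 36 -> 16 -> 43 -> 24 -> None


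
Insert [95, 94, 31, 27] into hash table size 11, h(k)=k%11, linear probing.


Insert 95: h=7 -> slot 7
Insert 94: h=6 -> slot 6
Insert 31: h=9 -> slot 9
Insert 27: h=5 -> slot 5

Table: [None, None, None, None, None, 27, 94, 95, None, 31, None]


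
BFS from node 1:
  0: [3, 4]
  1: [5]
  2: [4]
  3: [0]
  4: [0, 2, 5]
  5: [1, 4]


Visit 1, enqueue [5]
Visit 5, enqueue [4]
Visit 4, enqueue [0, 2]
Visit 0, enqueue [3]
Visit 2, enqueue []
Visit 3, enqueue []

BFS order: [1, 5, 4, 0, 2, 3]


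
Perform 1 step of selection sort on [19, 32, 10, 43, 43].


Initial: [19, 32, 10, 43, 43]
Step 1: min=10 at 2
  Swap: [10, 32, 19, 43, 43]

After 1 step: [10, 32, 19, 43, 43]


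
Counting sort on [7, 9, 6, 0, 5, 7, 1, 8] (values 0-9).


Input: [7, 9, 6, 0, 5, 7, 1, 8]
Counts: [1, 1, 0, 0, 0, 1, 1, 2, 1, 1]

Sorted: [0, 1, 5, 6, 7, 7, 8, 9]


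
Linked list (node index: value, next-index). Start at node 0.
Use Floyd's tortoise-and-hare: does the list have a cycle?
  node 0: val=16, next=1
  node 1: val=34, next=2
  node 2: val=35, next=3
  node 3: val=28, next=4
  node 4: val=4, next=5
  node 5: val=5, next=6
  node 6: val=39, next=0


Floyd's tortoise (slow, +1) and hare (fast, +2):
  init: slow=0, fast=0
  step 1: slow=1, fast=2
  step 2: slow=2, fast=4
  step 3: slow=3, fast=6
  step 4: slow=4, fast=1
  step 5: slow=5, fast=3
  step 6: slow=6, fast=5
  step 7: slow=0, fast=0
  slow == fast at node 0: cycle detected

Cycle: yes


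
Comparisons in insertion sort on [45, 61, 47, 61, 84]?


Algorithm: insertion sort
Input: [45, 61, 47, 61, 84]
Sorted: [45, 47, 61, 61, 84]

5


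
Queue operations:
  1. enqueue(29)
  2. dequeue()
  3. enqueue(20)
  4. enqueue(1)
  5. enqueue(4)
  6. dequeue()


enqueue(29) -> [29]
dequeue()->29, []
enqueue(20) -> [20]
enqueue(1) -> [20, 1]
enqueue(4) -> [20, 1, 4]
dequeue()->20, [1, 4]

Final queue: [1, 4]


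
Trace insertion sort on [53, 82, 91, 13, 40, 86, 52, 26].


Initial: [53, 82, 91, 13, 40, 86, 52, 26]
Insert 82: [53, 82, 91, 13, 40, 86, 52, 26]
Insert 91: [53, 82, 91, 13, 40, 86, 52, 26]
Insert 13: [13, 53, 82, 91, 40, 86, 52, 26]
Insert 40: [13, 40, 53, 82, 91, 86, 52, 26]
Insert 86: [13, 40, 53, 82, 86, 91, 52, 26]
Insert 52: [13, 40, 52, 53, 82, 86, 91, 26]
Insert 26: [13, 26, 40, 52, 53, 82, 86, 91]

Sorted: [13, 26, 40, 52, 53, 82, 86, 91]


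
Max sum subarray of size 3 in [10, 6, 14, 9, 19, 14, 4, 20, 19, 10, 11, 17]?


[0:3]: 30
[1:4]: 29
[2:5]: 42
[3:6]: 42
[4:7]: 37
[5:8]: 38
[6:9]: 43
[7:10]: 49
[8:11]: 40
[9:12]: 38

Max: 49 at [7:10]


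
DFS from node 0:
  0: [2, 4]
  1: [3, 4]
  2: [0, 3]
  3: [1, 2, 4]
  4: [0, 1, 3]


Visit 0, push [4, 2]
Visit 2, push [3]
Visit 3, push [4, 1]
Visit 1, push [4]
Visit 4, push []

DFS order: [0, 2, 3, 1, 4]


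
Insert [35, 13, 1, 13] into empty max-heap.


Insert 35: [35]
Insert 13: [35, 13]
Insert 1: [35, 13, 1]
Insert 13: [35, 13, 1, 13]

Final heap: [35, 13, 1, 13]


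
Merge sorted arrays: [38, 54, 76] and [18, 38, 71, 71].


Take 18 from B
Take 38 from A
Take 38 from B
Take 54 from A
Take 71 from B
Take 71 from B

Merged: [18, 38, 38, 54, 71, 71, 76]


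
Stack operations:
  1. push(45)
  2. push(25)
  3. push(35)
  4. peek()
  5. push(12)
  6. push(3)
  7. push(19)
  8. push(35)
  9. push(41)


push(45) -> [45]
push(25) -> [45, 25]
push(35) -> [45, 25, 35]
peek()->35
push(12) -> [45, 25, 35, 12]
push(3) -> [45, 25, 35, 12, 3]
push(19) -> [45, 25, 35, 12, 3, 19]
push(35) -> [45, 25, 35, 12, 3, 19, 35]
push(41) -> [45, 25, 35, 12, 3, 19, 35, 41]

Final stack: [45, 25, 35, 12, 3, 19, 35, 41]


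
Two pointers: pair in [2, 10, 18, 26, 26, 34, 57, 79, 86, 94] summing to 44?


lo=0(2)+hi=9(94)=96
lo=0(2)+hi=8(86)=88
lo=0(2)+hi=7(79)=81
lo=0(2)+hi=6(57)=59
lo=0(2)+hi=5(34)=36
lo=1(10)+hi=5(34)=44

Yes: 10+34=44


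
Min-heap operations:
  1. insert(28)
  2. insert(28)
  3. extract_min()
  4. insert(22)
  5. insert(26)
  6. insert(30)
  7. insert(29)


insert(28) -> [28]
insert(28) -> [28, 28]
extract_min()->28, [28]
insert(22) -> [22, 28]
insert(26) -> [22, 28, 26]
insert(30) -> [22, 28, 26, 30]
insert(29) -> [22, 28, 26, 30, 29]

Final heap: [22, 28, 26, 30, 29]


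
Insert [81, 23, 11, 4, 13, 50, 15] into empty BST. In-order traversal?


Insert 81: root
Insert 23: L from 81
Insert 11: L from 81 -> L from 23
Insert 4: L from 81 -> L from 23 -> L from 11
Insert 13: L from 81 -> L from 23 -> R from 11
Insert 50: L from 81 -> R from 23
Insert 15: L from 81 -> L from 23 -> R from 11 -> R from 13

In-order: [4, 11, 13, 15, 23, 50, 81]


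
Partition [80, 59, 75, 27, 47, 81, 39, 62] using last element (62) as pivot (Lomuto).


Pivot: 62
  59 <= 62: swap -> [59, 80, 75, 27, 47, 81, 39, 62]
  27 <= 62: swap -> [59, 27, 75, 80, 47, 81, 39, 62]
  47 <= 62: swap -> [59, 27, 47, 80, 75, 81, 39, 62]
  39 <= 62: swap -> [59, 27, 47, 39, 75, 81, 80, 62]
Place pivot at 4: [59, 27, 47, 39, 62, 81, 80, 75]

Partitioned: [59, 27, 47, 39, 62, 81, 80, 75]


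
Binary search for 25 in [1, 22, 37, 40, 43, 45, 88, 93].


Step 1: lo=0, hi=7, mid=3, val=40
Step 2: lo=0, hi=2, mid=1, val=22
Step 3: lo=2, hi=2, mid=2, val=37

Not found


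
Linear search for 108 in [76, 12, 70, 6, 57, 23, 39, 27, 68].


i=0: 76!=108
i=1: 12!=108
i=2: 70!=108
i=3: 6!=108
i=4: 57!=108
i=5: 23!=108
i=6: 39!=108
i=7: 27!=108
i=8: 68!=108

Not found, 9 comps


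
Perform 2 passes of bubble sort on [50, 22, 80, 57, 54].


Initial: [50, 22, 80, 57, 54]
Pass 1: [22, 50, 57, 54, 80] (3 swaps)
Pass 2: [22, 50, 54, 57, 80] (1 swaps)

After 2 passes: [22, 50, 54, 57, 80]


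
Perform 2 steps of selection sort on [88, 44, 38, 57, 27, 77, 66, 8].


Initial: [88, 44, 38, 57, 27, 77, 66, 8]
Step 1: min=8 at 7
  Swap: [8, 44, 38, 57, 27, 77, 66, 88]
Step 2: min=27 at 4
  Swap: [8, 27, 38, 57, 44, 77, 66, 88]

After 2 steps: [8, 27, 38, 57, 44, 77, 66, 88]


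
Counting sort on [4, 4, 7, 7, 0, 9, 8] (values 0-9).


Input: [4, 4, 7, 7, 0, 9, 8]
Counts: [1, 0, 0, 0, 2, 0, 0, 2, 1, 1]

Sorted: [0, 4, 4, 7, 7, 8, 9]


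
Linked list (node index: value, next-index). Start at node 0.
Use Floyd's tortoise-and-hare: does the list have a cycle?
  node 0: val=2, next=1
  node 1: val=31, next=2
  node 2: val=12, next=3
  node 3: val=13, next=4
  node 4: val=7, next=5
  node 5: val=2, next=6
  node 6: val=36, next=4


Floyd's tortoise (slow, +1) and hare (fast, +2):
  init: slow=0, fast=0
  step 1: slow=1, fast=2
  step 2: slow=2, fast=4
  step 3: slow=3, fast=6
  step 4: slow=4, fast=5
  step 5: slow=5, fast=4
  step 6: slow=6, fast=6
  slow == fast at node 6: cycle detected

Cycle: yes


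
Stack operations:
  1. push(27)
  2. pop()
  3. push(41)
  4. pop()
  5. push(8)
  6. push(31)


push(27) -> [27]
pop()->27, []
push(41) -> [41]
pop()->41, []
push(8) -> [8]
push(31) -> [8, 31]

Final stack: [8, 31]


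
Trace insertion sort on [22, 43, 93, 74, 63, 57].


Initial: [22, 43, 93, 74, 63, 57]
Insert 43: [22, 43, 93, 74, 63, 57]
Insert 93: [22, 43, 93, 74, 63, 57]
Insert 74: [22, 43, 74, 93, 63, 57]
Insert 63: [22, 43, 63, 74, 93, 57]
Insert 57: [22, 43, 57, 63, 74, 93]

Sorted: [22, 43, 57, 63, 74, 93]


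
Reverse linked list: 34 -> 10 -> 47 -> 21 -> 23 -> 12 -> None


Step 1: curr=34, set curr.next=prev(None) | reversed so far: 34
Step 2: curr=10, set curr.next=prev(34) | reversed so far: 10 -> 34
Step 3: curr=47, set curr.next=prev(10) | reversed so far: 47 -> 10 -> 34
Step 4: curr=21, set curr.next=prev(47) | reversed so far: 21 -> 47 -> 10 -> 34
Step 5: curr=23, set curr.next=prev(21) | reversed so far: 23 -> 21 -> 47 -> 10 -> 34
Step 6: curr=12, set curr.next=prev(23) | reversed so far: 12 -> 23 -> 21 -> 47 -> 10 -> 34

12 -> 23 -> 21 -> 47 -> 10 -> 34 -> None


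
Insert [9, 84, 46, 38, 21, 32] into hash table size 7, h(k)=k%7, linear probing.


Insert 9: h=2 -> slot 2
Insert 84: h=0 -> slot 0
Insert 46: h=4 -> slot 4
Insert 38: h=3 -> slot 3
Insert 21: h=0, 1 probes -> slot 1
Insert 32: h=4, 1 probes -> slot 5

Table: [84, 21, 9, 38, 46, 32, None]


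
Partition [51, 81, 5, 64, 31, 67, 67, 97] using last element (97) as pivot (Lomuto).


Pivot: 97
  51 <= 97: advance i (no swap)
  81 <= 97: advance i (no swap)
  5 <= 97: advance i (no swap)
  64 <= 97: advance i (no swap)
  31 <= 97: advance i (no swap)
  67 <= 97: advance i (no swap)
  67 <= 97: advance i (no swap)
Place pivot at 7: [51, 81, 5, 64, 31, 67, 67, 97]

Partitioned: [51, 81, 5, 64, 31, 67, 67, 97]


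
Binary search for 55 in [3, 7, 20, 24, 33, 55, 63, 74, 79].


Step 1: lo=0, hi=8, mid=4, val=33
Step 2: lo=5, hi=8, mid=6, val=63
Step 3: lo=5, hi=5, mid=5, val=55

Found at index 5


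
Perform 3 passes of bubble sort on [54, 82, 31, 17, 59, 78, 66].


Initial: [54, 82, 31, 17, 59, 78, 66]
Pass 1: [54, 31, 17, 59, 78, 66, 82] (5 swaps)
Pass 2: [31, 17, 54, 59, 66, 78, 82] (3 swaps)
Pass 3: [17, 31, 54, 59, 66, 78, 82] (1 swaps)

After 3 passes: [17, 31, 54, 59, 66, 78, 82]


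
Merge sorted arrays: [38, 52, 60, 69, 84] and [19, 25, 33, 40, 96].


Take 19 from B
Take 25 from B
Take 33 from B
Take 38 from A
Take 40 from B
Take 52 from A
Take 60 from A
Take 69 from A
Take 84 from A

Merged: [19, 25, 33, 38, 40, 52, 60, 69, 84, 96]


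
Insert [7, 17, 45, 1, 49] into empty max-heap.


Insert 7: [7]
Insert 17: [17, 7]
Insert 45: [45, 7, 17]
Insert 1: [45, 7, 17, 1]
Insert 49: [49, 45, 17, 1, 7]

Final heap: [49, 45, 17, 1, 7]


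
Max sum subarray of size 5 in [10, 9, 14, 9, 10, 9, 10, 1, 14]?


[0:5]: 52
[1:6]: 51
[2:7]: 52
[3:8]: 39
[4:9]: 44

Max: 52 at [0:5]


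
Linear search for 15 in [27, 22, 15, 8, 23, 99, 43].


i=0: 27!=15
i=1: 22!=15
i=2: 15==15 found!

Found at 2, 3 comps


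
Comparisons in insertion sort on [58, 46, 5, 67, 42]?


Algorithm: insertion sort
Input: [58, 46, 5, 67, 42]
Sorted: [5, 42, 46, 58, 67]

8


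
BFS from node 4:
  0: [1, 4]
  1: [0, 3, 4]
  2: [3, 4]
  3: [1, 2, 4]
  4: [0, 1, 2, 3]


Visit 4, enqueue [0, 1, 2, 3]
Visit 0, enqueue []
Visit 1, enqueue []
Visit 2, enqueue []
Visit 3, enqueue []

BFS order: [4, 0, 1, 2, 3]


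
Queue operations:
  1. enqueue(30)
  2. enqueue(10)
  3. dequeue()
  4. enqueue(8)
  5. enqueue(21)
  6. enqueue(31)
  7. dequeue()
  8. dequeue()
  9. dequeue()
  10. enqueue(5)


enqueue(30) -> [30]
enqueue(10) -> [30, 10]
dequeue()->30, [10]
enqueue(8) -> [10, 8]
enqueue(21) -> [10, 8, 21]
enqueue(31) -> [10, 8, 21, 31]
dequeue()->10, [8, 21, 31]
dequeue()->8, [21, 31]
dequeue()->21, [31]
enqueue(5) -> [31, 5]

Final queue: [31, 5]


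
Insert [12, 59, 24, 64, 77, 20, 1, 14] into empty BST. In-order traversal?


Insert 12: root
Insert 59: R from 12
Insert 24: R from 12 -> L from 59
Insert 64: R from 12 -> R from 59
Insert 77: R from 12 -> R from 59 -> R from 64
Insert 20: R from 12 -> L from 59 -> L from 24
Insert 1: L from 12
Insert 14: R from 12 -> L from 59 -> L from 24 -> L from 20

In-order: [1, 12, 14, 20, 24, 59, 64, 77]


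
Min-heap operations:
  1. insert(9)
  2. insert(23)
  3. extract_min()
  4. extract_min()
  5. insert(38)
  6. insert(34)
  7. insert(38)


insert(9) -> [9]
insert(23) -> [9, 23]
extract_min()->9, [23]
extract_min()->23, []
insert(38) -> [38]
insert(34) -> [34, 38]
insert(38) -> [34, 38, 38]

Final heap: [34, 38, 38]


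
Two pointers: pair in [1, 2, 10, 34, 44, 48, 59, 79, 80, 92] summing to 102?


lo=0(1)+hi=9(92)=93
lo=1(2)+hi=9(92)=94
lo=2(10)+hi=9(92)=102

Yes: 10+92=102


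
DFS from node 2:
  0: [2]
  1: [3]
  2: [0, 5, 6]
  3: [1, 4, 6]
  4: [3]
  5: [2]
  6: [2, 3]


Visit 2, push [6, 5, 0]
Visit 0, push []
Visit 5, push []
Visit 6, push [3]
Visit 3, push [4, 1]
Visit 1, push []
Visit 4, push []

DFS order: [2, 0, 5, 6, 3, 1, 4]


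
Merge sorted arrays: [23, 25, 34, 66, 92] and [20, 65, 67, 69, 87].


Take 20 from B
Take 23 from A
Take 25 from A
Take 34 from A
Take 65 from B
Take 66 from A
Take 67 from B
Take 69 from B
Take 87 from B

Merged: [20, 23, 25, 34, 65, 66, 67, 69, 87, 92]


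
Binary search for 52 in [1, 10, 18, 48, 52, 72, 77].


Step 1: lo=0, hi=6, mid=3, val=48
Step 2: lo=4, hi=6, mid=5, val=72
Step 3: lo=4, hi=4, mid=4, val=52

Found at index 4


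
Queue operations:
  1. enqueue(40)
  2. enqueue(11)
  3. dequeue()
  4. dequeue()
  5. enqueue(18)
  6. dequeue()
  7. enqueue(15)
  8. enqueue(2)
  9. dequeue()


enqueue(40) -> [40]
enqueue(11) -> [40, 11]
dequeue()->40, [11]
dequeue()->11, []
enqueue(18) -> [18]
dequeue()->18, []
enqueue(15) -> [15]
enqueue(2) -> [15, 2]
dequeue()->15, [2]

Final queue: [2]


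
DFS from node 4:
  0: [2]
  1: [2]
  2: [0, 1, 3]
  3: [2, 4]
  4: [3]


Visit 4, push [3]
Visit 3, push [2]
Visit 2, push [1, 0]
Visit 0, push []
Visit 1, push []

DFS order: [4, 3, 2, 0, 1]


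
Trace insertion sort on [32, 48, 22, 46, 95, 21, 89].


Initial: [32, 48, 22, 46, 95, 21, 89]
Insert 48: [32, 48, 22, 46, 95, 21, 89]
Insert 22: [22, 32, 48, 46, 95, 21, 89]
Insert 46: [22, 32, 46, 48, 95, 21, 89]
Insert 95: [22, 32, 46, 48, 95, 21, 89]
Insert 21: [21, 22, 32, 46, 48, 95, 89]
Insert 89: [21, 22, 32, 46, 48, 89, 95]

Sorted: [21, 22, 32, 46, 48, 89, 95]


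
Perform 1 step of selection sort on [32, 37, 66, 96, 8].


Initial: [32, 37, 66, 96, 8]
Step 1: min=8 at 4
  Swap: [8, 37, 66, 96, 32]

After 1 step: [8, 37, 66, 96, 32]


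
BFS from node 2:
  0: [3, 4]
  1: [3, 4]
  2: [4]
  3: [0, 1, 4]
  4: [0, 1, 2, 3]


Visit 2, enqueue [4]
Visit 4, enqueue [0, 1, 3]
Visit 0, enqueue []
Visit 1, enqueue []
Visit 3, enqueue []

BFS order: [2, 4, 0, 1, 3]


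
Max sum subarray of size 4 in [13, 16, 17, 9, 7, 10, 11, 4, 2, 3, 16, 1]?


[0:4]: 55
[1:5]: 49
[2:6]: 43
[3:7]: 37
[4:8]: 32
[5:9]: 27
[6:10]: 20
[7:11]: 25
[8:12]: 22

Max: 55 at [0:4]


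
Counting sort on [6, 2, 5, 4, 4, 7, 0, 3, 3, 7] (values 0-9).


Input: [6, 2, 5, 4, 4, 7, 0, 3, 3, 7]
Counts: [1, 0, 1, 2, 2, 1, 1, 2, 0, 0]

Sorted: [0, 2, 3, 3, 4, 4, 5, 6, 7, 7]


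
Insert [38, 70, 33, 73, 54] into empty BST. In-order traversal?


Insert 38: root
Insert 70: R from 38
Insert 33: L from 38
Insert 73: R from 38 -> R from 70
Insert 54: R from 38 -> L from 70

In-order: [33, 38, 54, 70, 73]


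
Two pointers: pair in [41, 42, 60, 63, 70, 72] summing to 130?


lo=0(41)+hi=5(72)=113
lo=1(42)+hi=5(72)=114
lo=2(60)+hi=5(72)=132
lo=2(60)+hi=4(70)=130

Yes: 60+70=130


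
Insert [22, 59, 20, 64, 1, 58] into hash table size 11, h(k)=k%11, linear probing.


Insert 22: h=0 -> slot 0
Insert 59: h=4 -> slot 4
Insert 20: h=9 -> slot 9
Insert 64: h=9, 1 probes -> slot 10
Insert 1: h=1 -> slot 1
Insert 58: h=3 -> slot 3

Table: [22, 1, None, 58, 59, None, None, None, None, 20, 64]


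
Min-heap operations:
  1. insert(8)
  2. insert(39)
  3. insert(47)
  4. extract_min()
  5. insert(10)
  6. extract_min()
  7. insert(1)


insert(8) -> [8]
insert(39) -> [8, 39]
insert(47) -> [8, 39, 47]
extract_min()->8, [39, 47]
insert(10) -> [10, 47, 39]
extract_min()->10, [39, 47]
insert(1) -> [1, 47, 39]

Final heap: [1, 47, 39]


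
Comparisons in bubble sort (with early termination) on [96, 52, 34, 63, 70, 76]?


Algorithm: bubble sort (with early termination)
Input: [96, 52, 34, 63, 70, 76]
Sorted: [34, 52, 63, 70, 76, 96]

12


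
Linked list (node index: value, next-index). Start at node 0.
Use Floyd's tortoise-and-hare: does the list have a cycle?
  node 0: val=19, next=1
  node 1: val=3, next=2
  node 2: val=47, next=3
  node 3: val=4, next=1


Floyd's tortoise (slow, +1) and hare (fast, +2):
  init: slow=0, fast=0
  step 1: slow=1, fast=2
  step 2: slow=2, fast=1
  step 3: slow=3, fast=3
  slow == fast at node 3: cycle detected

Cycle: yes


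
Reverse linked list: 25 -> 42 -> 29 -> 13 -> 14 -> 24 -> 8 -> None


Step 1: curr=25, set curr.next=prev(None) | reversed so far: 25
Step 2: curr=42, set curr.next=prev(25) | reversed so far: 42 -> 25
Step 3: curr=29, set curr.next=prev(42) | reversed so far: 29 -> 42 -> 25
Step 4: curr=13, set curr.next=prev(29) | reversed so far: 13 -> 29 -> 42 -> 25
Step 5: curr=14, set curr.next=prev(13) | reversed so far: 14 -> 13 -> 29 -> 42 -> 25
Step 6: curr=24, set curr.next=prev(14) | reversed so far: 24 -> 14 -> 13 -> 29 -> 42 -> 25
Step 7: curr=8, set curr.next=prev(24) | reversed so far: 8 -> 24 -> 14 -> 13 -> 29 -> 42 -> 25

8 -> 24 -> 14 -> 13 -> 29 -> 42 -> 25 -> None


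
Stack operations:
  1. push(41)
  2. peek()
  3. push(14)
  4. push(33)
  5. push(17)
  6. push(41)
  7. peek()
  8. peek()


push(41) -> [41]
peek()->41
push(14) -> [41, 14]
push(33) -> [41, 14, 33]
push(17) -> [41, 14, 33, 17]
push(41) -> [41, 14, 33, 17, 41]
peek()->41
peek()->41

Final stack: [41, 14, 33, 17, 41]


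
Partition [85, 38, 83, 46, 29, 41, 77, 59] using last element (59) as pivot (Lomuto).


Pivot: 59
  38 <= 59: swap -> [38, 85, 83, 46, 29, 41, 77, 59]
  46 <= 59: swap -> [38, 46, 83, 85, 29, 41, 77, 59]
  29 <= 59: swap -> [38, 46, 29, 85, 83, 41, 77, 59]
  41 <= 59: swap -> [38, 46, 29, 41, 83, 85, 77, 59]
Place pivot at 4: [38, 46, 29, 41, 59, 85, 77, 83]

Partitioned: [38, 46, 29, 41, 59, 85, 77, 83]


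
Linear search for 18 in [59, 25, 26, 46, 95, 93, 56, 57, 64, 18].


i=0: 59!=18
i=1: 25!=18
i=2: 26!=18
i=3: 46!=18
i=4: 95!=18
i=5: 93!=18
i=6: 56!=18
i=7: 57!=18
i=8: 64!=18
i=9: 18==18 found!

Found at 9, 10 comps


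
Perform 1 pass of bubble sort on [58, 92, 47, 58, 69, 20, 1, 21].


Initial: [58, 92, 47, 58, 69, 20, 1, 21]
Pass 1: [58, 47, 58, 69, 20, 1, 21, 92] (6 swaps)

After 1 pass: [58, 47, 58, 69, 20, 1, 21, 92]


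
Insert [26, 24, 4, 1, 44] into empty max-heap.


Insert 26: [26]
Insert 24: [26, 24]
Insert 4: [26, 24, 4]
Insert 1: [26, 24, 4, 1]
Insert 44: [44, 26, 4, 1, 24]

Final heap: [44, 26, 4, 1, 24]


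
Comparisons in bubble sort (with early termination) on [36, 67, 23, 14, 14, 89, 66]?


Algorithm: bubble sort (with early termination)
Input: [36, 67, 23, 14, 14, 89, 66]
Sorted: [14, 14, 23, 36, 66, 67, 89]

18


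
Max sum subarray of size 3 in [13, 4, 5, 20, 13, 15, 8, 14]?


[0:3]: 22
[1:4]: 29
[2:5]: 38
[3:6]: 48
[4:7]: 36
[5:8]: 37

Max: 48 at [3:6]


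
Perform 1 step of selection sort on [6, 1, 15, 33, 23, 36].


Initial: [6, 1, 15, 33, 23, 36]
Step 1: min=1 at 1
  Swap: [1, 6, 15, 33, 23, 36]

After 1 step: [1, 6, 15, 33, 23, 36]


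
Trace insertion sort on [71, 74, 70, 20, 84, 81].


Initial: [71, 74, 70, 20, 84, 81]
Insert 74: [71, 74, 70, 20, 84, 81]
Insert 70: [70, 71, 74, 20, 84, 81]
Insert 20: [20, 70, 71, 74, 84, 81]
Insert 84: [20, 70, 71, 74, 84, 81]
Insert 81: [20, 70, 71, 74, 81, 84]

Sorted: [20, 70, 71, 74, 81, 84]


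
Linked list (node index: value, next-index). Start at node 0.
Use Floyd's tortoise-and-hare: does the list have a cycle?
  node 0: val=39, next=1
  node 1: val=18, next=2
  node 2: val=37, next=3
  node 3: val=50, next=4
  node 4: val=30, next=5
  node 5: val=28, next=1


Floyd's tortoise (slow, +1) and hare (fast, +2):
  init: slow=0, fast=0
  step 1: slow=1, fast=2
  step 2: slow=2, fast=4
  step 3: slow=3, fast=1
  step 4: slow=4, fast=3
  step 5: slow=5, fast=5
  slow == fast at node 5: cycle detected

Cycle: yes


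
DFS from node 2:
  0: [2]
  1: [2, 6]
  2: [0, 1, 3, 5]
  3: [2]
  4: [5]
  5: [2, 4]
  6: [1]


Visit 2, push [5, 3, 1, 0]
Visit 0, push []
Visit 1, push [6]
Visit 6, push []
Visit 3, push []
Visit 5, push [4]
Visit 4, push []

DFS order: [2, 0, 1, 6, 3, 5, 4]


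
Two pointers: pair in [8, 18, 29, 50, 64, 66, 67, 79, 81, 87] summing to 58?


lo=0(8)+hi=9(87)=95
lo=0(8)+hi=8(81)=89
lo=0(8)+hi=7(79)=87
lo=0(8)+hi=6(67)=75
lo=0(8)+hi=5(66)=74
lo=0(8)+hi=4(64)=72
lo=0(8)+hi=3(50)=58

Yes: 8+50=58


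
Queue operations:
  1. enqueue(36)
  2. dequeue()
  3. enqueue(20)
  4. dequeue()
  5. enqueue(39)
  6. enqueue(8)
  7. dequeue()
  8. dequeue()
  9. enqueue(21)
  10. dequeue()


enqueue(36) -> [36]
dequeue()->36, []
enqueue(20) -> [20]
dequeue()->20, []
enqueue(39) -> [39]
enqueue(8) -> [39, 8]
dequeue()->39, [8]
dequeue()->8, []
enqueue(21) -> [21]
dequeue()->21, []

Final queue: []


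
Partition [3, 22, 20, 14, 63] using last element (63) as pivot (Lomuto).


Pivot: 63
  3 <= 63: advance i (no swap)
  22 <= 63: advance i (no swap)
  20 <= 63: advance i (no swap)
  14 <= 63: advance i (no swap)
Place pivot at 4: [3, 22, 20, 14, 63]

Partitioned: [3, 22, 20, 14, 63]


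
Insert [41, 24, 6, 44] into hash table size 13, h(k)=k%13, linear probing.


Insert 41: h=2 -> slot 2
Insert 24: h=11 -> slot 11
Insert 6: h=6 -> slot 6
Insert 44: h=5 -> slot 5

Table: [None, None, 41, None, None, 44, 6, None, None, None, None, 24, None]


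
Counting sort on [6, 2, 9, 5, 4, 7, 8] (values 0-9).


Input: [6, 2, 9, 5, 4, 7, 8]
Counts: [0, 0, 1, 0, 1, 1, 1, 1, 1, 1]

Sorted: [2, 4, 5, 6, 7, 8, 9]


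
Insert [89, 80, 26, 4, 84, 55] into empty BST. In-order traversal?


Insert 89: root
Insert 80: L from 89
Insert 26: L from 89 -> L from 80
Insert 4: L from 89 -> L from 80 -> L from 26
Insert 84: L from 89 -> R from 80
Insert 55: L from 89 -> L from 80 -> R from 26

In-order: [4, 26, 55, 80, 84, 89]


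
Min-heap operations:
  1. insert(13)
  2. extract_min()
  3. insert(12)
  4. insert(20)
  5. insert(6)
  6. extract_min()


insert(13) -> [13]
extract_min()->13, []
insert(12) -> [12]
insert(20) -> [12, 20]
insert(6) -> [6, 20, 12]
extract_min()->6, [12, 20]

Final heap: [12, 20]


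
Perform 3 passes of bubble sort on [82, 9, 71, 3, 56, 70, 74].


Initial: [82, 9, 71, 3, 56, 70, 74]
Pass 1: [9, 71, 3, 56, 70, 74, 82] (6 swaps)
Pass 2: [9, 3, 56, 70, 71, 74, 82] (3 swaps)
Pass 3: [3, 9, 56, 70, 71, 74, 82] (1 swaps)

After 3 passes: [3, 9, 56, 70, 71, 74, 82]


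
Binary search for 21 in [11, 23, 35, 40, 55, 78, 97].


Step 1: lo=0, hi=6, mid=3, val=40
Step 2: lo=0, hi=2, mid=1, val=23
Step 3: lo=0, hi=0, mid=0, val=11

Not found


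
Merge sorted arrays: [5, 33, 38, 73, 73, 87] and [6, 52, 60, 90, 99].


Take 5 from A
Take 6 from B
Take 33 from A
Take 38 from A
Take 52 from B
Take 60 from B
Take 73 from A
Take 73 from A
Take 87 from A

Merged: [5, 6, 33, 38, 52, 60, 73, 73, 87, 90, 99]


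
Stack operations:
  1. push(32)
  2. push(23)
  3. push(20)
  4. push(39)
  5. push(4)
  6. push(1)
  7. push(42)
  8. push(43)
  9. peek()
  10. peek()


push(32) -> [32]
push(23) -> [32, 23]
push(20) -> [32, 23, 20]
push(39) -> [32, 23, 20, 39]
push(4) -> [32, 23, 20, 39, 4]
push(1) -> [32, 23, 20, 39, 4, 1]
push(42) -> [32, 23, 20, 39, 4, 1, 42]
push(43) -> [32, 23, 20, 39, 4, 1, 42, 43]
peek()->43
peek()->43

Final stack: [32, 23, 20, 39, 4, 1, 42, 43]


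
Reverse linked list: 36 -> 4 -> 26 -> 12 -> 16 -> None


Step 1: curr=36, set curr.next=prev(None) | reversed so far: 36
Step 2: curr=4, set curr.next=prev(36) | reversed so far: 4 -> 36
Step 3: curr=26, set curr.next=prev(4) | reversed so far: 26 -> 4 -> 36
Step 4: curr=12, set curr.next=prev(26) | reversed so far: 12 -> 26 -> 4 -> 36
Step 5: curr=16, set curr.next=prev(12) | reversed so far: 16 -> 12 -> 26 -> 4 -> 36

16 -> 12 -> 26 -> 4 -> 36 -> None


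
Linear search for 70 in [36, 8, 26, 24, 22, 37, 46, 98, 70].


i=0: 36!=70
i=1: 8!=70
i=2: 26!=70
i=3: 24!=70
i=4: 22!=70
i=5: 37!=70
i=6: 46!=70
i=7: 98!=70
i=8: 70==70 found!

Found at 8, 9 comps


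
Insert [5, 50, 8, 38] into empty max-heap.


Insert 5: [5]
Insert 50: [50, 5]
Insert 8: [50, 5, 8]
Insert 38: [50, 38, 8, 5]

Final heap: [50, 38, 8, 5]


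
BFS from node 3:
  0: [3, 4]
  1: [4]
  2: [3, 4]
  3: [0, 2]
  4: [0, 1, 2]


Visit 3, enqueue [0, 2]
Visit 0, enqueue [4]
Visit 2, enqueue []
Visit 4, enqueue [1]
Visit 1, enqueue []

BFS order: [3, 0, 2, 4, 1]


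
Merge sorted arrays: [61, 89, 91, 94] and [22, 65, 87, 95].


Take 22 from B
Take 61 from A
Take 65 from B
Take 87 from B
Take 89 from A
Take 91 from A
Take 94 from A

Merged: [22, 61, 65, 87, 89, 91, 94, 95]


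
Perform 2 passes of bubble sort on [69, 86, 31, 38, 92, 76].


Initial: [69, 86, 31, 38, 92, 76]
Pass 1: [69, 31, 38, 86, 76, 92] (3 swaps)
Pass 2: [31, 38, 69, 76, 86, 92] (3 swaps)

After 2 passes: [31, 38, 69, 76, 86, 92]


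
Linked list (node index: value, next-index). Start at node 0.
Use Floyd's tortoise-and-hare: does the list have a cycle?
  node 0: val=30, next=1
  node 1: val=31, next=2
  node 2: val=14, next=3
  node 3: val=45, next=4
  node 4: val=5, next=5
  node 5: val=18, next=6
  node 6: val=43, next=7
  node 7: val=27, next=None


Floyd's tortoise (slow, +1) and hare (fast, +2):
  init: slow=0, fast=0
  step 1: slow=1, fast=2
  step 2: slow=2, fast=4
  step 3: slow=3, fast=6
  step 4: fast 6->7->None, no cycle

Cycle: no


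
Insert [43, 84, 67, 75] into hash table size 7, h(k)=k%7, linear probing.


Insert 43: h=1 -> slot 1
Insert 84: h=0 -> slot 0
Insert 67: h=4 -> slot 4
Insert 75: h=5 -> slot 5

Table: [84, 43, None, None, 67, 75, None]


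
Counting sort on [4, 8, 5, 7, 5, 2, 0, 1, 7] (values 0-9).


Input: [4, 8, 5, 7, 5, 2, 0, 1, 7]
Counts: [1, 1, 1, 0, 1, 2, 0, 2, 1, 0]

Sorted: [0, 1, 2, 4, 5, 5, 7, 7, 8]


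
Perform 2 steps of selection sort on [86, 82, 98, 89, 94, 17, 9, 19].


Initial: [86, 82, 98, 89, 94, 17, 9, 19]
Step 1: min=9 at 6
  Swap: [9, 82, 98, 89, 94, 17, 86, 19]
Step 2: min=17 at 5
  Swap: [9, 17, 98, 89, 94, 82, 86, 19]

After 2 steps: [9, 17, 98, 89, 94, 82, 86, 19]


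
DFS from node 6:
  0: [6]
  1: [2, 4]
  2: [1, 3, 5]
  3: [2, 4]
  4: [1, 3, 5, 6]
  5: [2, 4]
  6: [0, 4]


Visit 6, push [4, 0]
Visit 0, push []
Visit 4, push [5, 3, 1]
Visit 1, push [2]
Visit 2, push [5, 3]
Visit 3, push []
Visit 5, push []

DFS order: [6, 0, 4, 1, 2, 3, 5]


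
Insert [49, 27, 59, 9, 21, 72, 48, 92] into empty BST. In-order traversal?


Insert 49: root
Insert 27: L from 49
Insert 59: R from 49
Insert 9: L from 49 -> L from 27
Insert 21: L from 49 -> L from 27 -> R from 9
Insert 72: R from 49 -> R from 59
Insert 48: L from 49 -> R from 27
Insert 92: R from 49 -> R from 59 -> R from 72

In-order: [9, 21, 27, 48, 49, 59, 72, 92]


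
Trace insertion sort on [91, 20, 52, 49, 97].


Initial: [91, 20, 52, 49, 97]
Insert 20: [20, 91, 52, 49, 97]
Insert 52: [20, 52, 91, 49, 97]
Insert 49: [20, 49, 52, 91, 97]
Insert 97: [20, 49, 52, 91, 97]

Sorted: [20, 49, 52, 91, 97]


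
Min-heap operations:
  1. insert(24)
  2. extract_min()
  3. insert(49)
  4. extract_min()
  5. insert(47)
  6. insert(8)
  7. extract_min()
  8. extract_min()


insert(24) -> [24]
extract_min()->24, []
insert(49) -> [49]
extract_min()->49, []
insert(47) -> [47]
insert(8) -> [8, 47]
extract_min()->8, [47]
extract_min()->47, []

Final heap: []


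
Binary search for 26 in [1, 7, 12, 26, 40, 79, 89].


Step 1: lo=0, hi=6, mid=3, val=26

Found at index 3


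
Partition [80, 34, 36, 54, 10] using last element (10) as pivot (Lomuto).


Pivot: 10
Place pivot at 0: [10, 34, 36, 54, 80]

Partitioned: [10, 34, 36, 54, 80]


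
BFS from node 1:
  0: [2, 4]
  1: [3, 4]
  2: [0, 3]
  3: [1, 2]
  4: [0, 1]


Visit 1, enqueue [3, 4]
Visit 3, enqueue [2]
Visit 4, enqueue [0]
Visit 2, enqueue []
Visit 0, enqueue []

BFS order: [1, 3, 4, 2, 0]


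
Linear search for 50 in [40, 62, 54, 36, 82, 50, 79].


i=0: 40!=50
i=1: 62!=50
i=2: 54!=50
i=3: 36!=50
i=4: 82!=50
i=5: 50==50 found!

Found at 5, 6 comps


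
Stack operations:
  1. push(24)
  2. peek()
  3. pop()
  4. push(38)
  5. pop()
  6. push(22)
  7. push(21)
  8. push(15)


push(24) -> [24]
peek()->24
pop()->24, []
push(38) -> [38]
pop()->38, []
push(22) -> [22]
push(21) -> [22, 21]
push(15) -> [22, 21, 15]

Final stack: [22, 21, 15]


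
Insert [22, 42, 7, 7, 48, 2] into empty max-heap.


Insert 22: [22]
Insert 42: [42, 22]
Insert 7: [42, 22, 7]
Insert 7: [42, 22, 7, 7]
Insert 48: [48, 42, 7, 7, 22]
Insert 2: [48, 42, 7, 7, 22, 2]

Final heap: [48, 42, 7, 7, 22, 2]


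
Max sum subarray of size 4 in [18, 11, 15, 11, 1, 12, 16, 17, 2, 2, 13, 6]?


[0:4]: 55
[1:5]: 38
[2:6]: 39
[3:7]: 40
[4:8]: 46
[5:9]: 47
[6:10]: 37
[7:11]: 34
[8:12]: 23

Max: 55 at [0:4]


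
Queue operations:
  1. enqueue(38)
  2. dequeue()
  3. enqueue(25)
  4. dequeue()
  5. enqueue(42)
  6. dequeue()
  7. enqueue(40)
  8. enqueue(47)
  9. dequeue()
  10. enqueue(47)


enqueue(38) -> [38]
dequeue()->38, []
enqueue(25) -> [25]
dequeue()->25, []
enqueue(42) -> [42]
dequeue()->42, []
enqueue(40) -> [40]
enqueue(47) -> [40, 47]
dequeue()->40, [47]
enqueue(47) -> [47, 47]

Final queue: [47, 47]


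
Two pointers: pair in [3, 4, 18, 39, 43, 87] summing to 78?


lo=0(3)+hi=5(87)=90
lo=0(3)+hi=4(43)=46
lo=1(4)+hi=4(43)=47
lo=2(18)+hi=4(43)=61
lo=3(39)+hi=4(43)=82

No pair found


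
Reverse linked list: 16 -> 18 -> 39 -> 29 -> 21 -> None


Step 1: curr=16, set curr.next=prev(None) | reversed so far: 16
Step 2: curr=18, set curr.next=prev(16) | reversed so far: 18 -> 16
Step 3: curr=39, set curr.next=prev(18) | reversed so far: 39 -> 18 -> 16
Step 4: curr=29, set curr.next=prev(39) | reversed so far: 29 -> 39 -> 18 -> 16
Step 5: curr=21, set curr.next=prev(29) | reversed so far: 21 -> 29 -> 39 -> 18 -> 16

21 -> 29 -> 39 -> 18 -> 16 -> None


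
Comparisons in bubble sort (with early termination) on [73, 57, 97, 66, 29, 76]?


Algorithm: bubble sort (with early termination)
Input: [73, 57, 97, 66, 29, 76]
Sorted: [29, 57, 66, 73, 76, 97]

15


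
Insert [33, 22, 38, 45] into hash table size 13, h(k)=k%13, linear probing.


Insert 33: h=7 -> slot 7
Insert 22: h=9 -> slot 9
Insert 38: h=12 -> slot 12
Insert 45: h=6 -> slot 6

Table: [None, None, None, None, None, None, 45, 33, None, 22, None, None, 38]


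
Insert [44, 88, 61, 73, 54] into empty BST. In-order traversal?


Insert 44: root
Insert 88: R from 44
Insert 61: R from 44 -> L from 88
Insert 73: R from 44 -> L from 88 -> R from 61
Insert 54: R from 44 -> L from 88 -> L from 61

In-order: [44, 54, 61, 73, 88]


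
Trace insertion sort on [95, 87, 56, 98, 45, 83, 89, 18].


Initial: [95, 87, 56, 98, 45, 83, 89, 18]
Insert 87: [87, 95, 56, 98, 45, 83, 89, 18]
Insert 56: [56, 87, 95, 98, 45, 83, 89, 18]
Insert 98: [56, 87, 95, 98, 45, 83, 89, 18]
Insert 45: [45, 56, 87, 95, 98, 83, 89, 18]
Insert 83: [45, 56, 83, 87, 95, 98, 89, 18]
Insert 89: [45, 56, 83, 87, 89, 95, 98, 18]
Insert 18: [18, 45, 56, 83, 87, 89, 95, 98]

Sorted: [18, 45, 56, 83, 87, 89, 95, 98]


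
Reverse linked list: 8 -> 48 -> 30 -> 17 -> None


Step 1: curr=8, set curr.next=prev(None) | reversed so far: 8
Step 2: curr=48, set curr.next=prev(8) | reversed so far: 48 -> 8
Step 3: curr=30, set curr.next=prev(48) | reversed so far: 30 -> 48 -> 8
Step 4: curr=17, set curr.next=prev(30) | reversed so far: 17 -> 30 -> 48 -> 8

17 -> 30 -> 48 -> 8 -> None


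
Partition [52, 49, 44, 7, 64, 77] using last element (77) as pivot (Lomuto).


Pivot: 77
  52 <= 77: advance i (no swap)
  49 <= 77: advance i (no swap)
  44 <= 77: advance i (no swap)
  7 <= 77: advance i (no swap)
  64 <= 77: advance i (no swap)
Place pivot at 5: [52, 49, 44, 7, 64, 77]

Partitioned: [52, 49, 44, 7, 64, 77]


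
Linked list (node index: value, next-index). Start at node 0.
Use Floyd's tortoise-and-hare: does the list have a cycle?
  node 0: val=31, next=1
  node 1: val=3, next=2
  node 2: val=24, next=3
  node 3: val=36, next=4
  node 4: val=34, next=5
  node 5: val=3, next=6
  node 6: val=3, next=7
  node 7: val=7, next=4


Floyd's tortoise (slow, +1) and hare (fast, +2):
  init: slow=0, fast=0
  step 1: slow=1, fast=2
  step 2: slow=2, fast=4
  step 3: slow=3, fast=6
  step 4: slow=4, fast=4
  slow == fast at node 4: cycle detected

Cycle: yes


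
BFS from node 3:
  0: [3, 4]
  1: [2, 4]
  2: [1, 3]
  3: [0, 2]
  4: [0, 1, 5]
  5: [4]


Visit 3, enqueue [0, 2]
Visit 0, enqueue [4]
Visit 2, enqueue [1]
Visit 4, enqueue [5]
Visit 1, enqueue []
Visit 5, enqueue []

BFS order: [3, 0, 2, 4, 1, 5]
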